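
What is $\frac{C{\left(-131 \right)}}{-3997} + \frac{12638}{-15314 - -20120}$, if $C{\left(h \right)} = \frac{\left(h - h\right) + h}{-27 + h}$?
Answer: $\frac{44834809}{17051202} \approx 2.6294$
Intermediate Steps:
$C{\left(h \right)} = \frac{h}{-27 + h}$ ($C{\left(h \right)} = \frac{0 + h}{-27 + h} = \frac{h}{-27 + h}$)
$\frac{C{\left(-131 \right)}}{-3997} + \frac{12638}{-15314 - -20120} = \frac{\left(-131\right) \frac{1}{-27 - 131}}{-3997} + \frac{12638}{-15314 - -20120} = - \frac{131}{-158} \left(- \frac{1}{3997}\right) + \frac{12638}{-15314 + 20120} = \left(-131\right) \left(- \frac{1}{158}\right) \left(- \frac{1}{3997}\right) + \frac{12638}{4806} = \frac{131}{158} \left(- \frac{1}{3997}\right) + 12638 \cdot \frac{1}{4806} = - \frac{131}{631526} + \frac{71}{27} = \frac{44834809}{17051202}$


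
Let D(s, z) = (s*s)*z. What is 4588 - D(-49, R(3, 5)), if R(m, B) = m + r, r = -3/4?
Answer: -3257/4 ≈ -814.25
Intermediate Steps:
r = -¾ (r = -3*¼ = -¾ ≈ -0.75000)
R(m, B) = -¾ + m (R(m, B) = m - ¾ = -¾ + m)
D(s, z) = z*s² (D(s, z) = s²*z = z*s²)
4588 - D(-49, R(3, 5)) = 4588 - (-¾ + 3)*(-49)² = 4588 - 9*2401/4 = 4588 - 1*21609/4 = 4588 - 21609/4 = -3257/4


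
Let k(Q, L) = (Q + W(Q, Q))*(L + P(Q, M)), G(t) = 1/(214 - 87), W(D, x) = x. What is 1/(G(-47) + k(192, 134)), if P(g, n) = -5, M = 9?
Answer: 127/6291073 ≈ 2.0187e-5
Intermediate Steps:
G(t) = 1/127
k(Q, L) = 2*Q*(-5 + L) (k(Q, L) = (Q + Q)*(L - 5) = (2*Q)*(-5 + L) = 2*Q*(-5 + L))
1/(G(-47) + k(192, 134)) = 1/(1/127 + 2*192*(-5 + 134)) = 1/(1/127 + 2*192*129) = 1/(1/127 + 49536) = 1/(6291073/127) = 127/6291073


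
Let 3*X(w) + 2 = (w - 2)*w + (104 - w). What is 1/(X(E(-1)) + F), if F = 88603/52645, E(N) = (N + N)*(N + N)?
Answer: 157935/5846179 ≈ 0.027015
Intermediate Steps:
E(N) = 4*N² (E(N) = (2*N)*(2*N) = 4*N²)
F = 88603/52645 (F = 88603*(1/52645) = 88603/52645 ≈ 1.6830)
X(w) = 34 - w/3 + w*(-2 + w)/3 (X(w) = -⅔ + ((w - 2)*w + (104 - w))/3 = -⅔ + ((-2 + w)*w + (104 - w))/3 = -⅔ + (w*(-2 + w) + (104 - w))/3 = -⅔ + (104 - w + w*(-2 + w))/3 = -⅔ + (104/3 - w/3 + w*(-2 + w)/3) = 34 - w/3 + w*(-2 + w)/3)
1/(X(E(-1)) + F) = 1/((34 - 4*(-1)² + (4*(-1)²)²/3) + 88603/52645) = 1/((34 - 4 + (4*1)²/3) + 88603/52645) = 1/((34 - 1*4 + (⅓)*4²) + 88603/52645) = 1/((34 - 4 + (⅓)*16) + 88603/52645) = 1/((34 - 4 + 16/3) + 88603/52645) = 1/(106/3 + 88603/52645) = 1/(5846179/157935) = 157935/5846179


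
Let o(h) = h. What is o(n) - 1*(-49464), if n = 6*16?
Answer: 49560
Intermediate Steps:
n = 96
o(n) - 1*(-49464) = 96 - 1*(-49464) = 96 + 49464 = 49560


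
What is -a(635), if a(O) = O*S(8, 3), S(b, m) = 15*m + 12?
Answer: -36195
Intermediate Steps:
S(b, m) = 12 + 15*m
a(O) = 57*O (a(O) = O*(12 + 15*3) = O*(12 + 45) = O*57 = 57*O)
-a(635) = -57*635 = -1*36195 = -36195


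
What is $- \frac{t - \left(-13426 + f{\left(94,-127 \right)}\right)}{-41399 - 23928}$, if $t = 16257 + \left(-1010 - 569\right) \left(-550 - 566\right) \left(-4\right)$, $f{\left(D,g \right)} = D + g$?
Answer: $- \frac{7018940}{65327} \approx -107.44$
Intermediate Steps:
$t = -7032399$ ($t = 16257 + \left(-1579\right) \left(-1116\right) \left(-4\right) = 16257 + 1762164 \left(-4\right) = 16257 - 7048656 = -7032399$)
$- \frac{t - \left(-13426 + f{\left(94,-127 \right)}\right)}{-41399 - 23928} = - \frac{-7032399 + \left(13426 - \left(94 - 127\right)\right)}{-41399 - 23928} = - \frac{-7032399 + \left(13426 - -33\right)}{-65327} = - \frac{\left(-7032399 + \left(13426 + 33\right)\right) \left(-1\right)}{65327} = - \frac{\left(-7032399 + 13459\right) \left(-1\right)}{65327} = - \frac{\left(-7018940\right) \left(-1\right)}{65327} = \left(-1\right) \frac{7018940}{65327} = - \frac{7018940}{65327}$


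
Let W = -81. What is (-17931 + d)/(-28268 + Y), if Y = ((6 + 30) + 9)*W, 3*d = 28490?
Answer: 25303/95739 ≈ 0.26429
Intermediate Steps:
d = 28490/3 (d = (⅓)*28490 = 28490/3 ≈ 9496.7)
Y = -3645 (Y = ((6 + 30) + 9)*(-81) = (36 + 9)*(-81) = 45*(-81) = -3645)
(-17931 + d)/(-28268 + Y) = (-17931 + 28490/3)/(-28268 - 3645) = -25303/3/(-31913) = -25303/3*(-1/31913) = 25303/95739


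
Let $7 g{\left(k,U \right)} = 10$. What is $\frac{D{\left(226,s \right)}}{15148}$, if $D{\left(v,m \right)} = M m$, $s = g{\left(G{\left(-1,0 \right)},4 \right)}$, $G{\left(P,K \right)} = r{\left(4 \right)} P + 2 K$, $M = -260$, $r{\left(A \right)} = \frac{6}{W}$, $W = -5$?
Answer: $- \frac{650}{26509} \approx -0.02452$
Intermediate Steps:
$r{\left(A \right)} = - \frac{6}{5}$ ($r{\left(A \right)} = \frac{6}{-5} = 6 \left(- \frac{1}{5}\right) = - \frac{6}{5}$)
$G{\left(P,K \right)} = 2 K - \frac{6 P}{5}$ ($G{\left(P,K \right)} = - \frac{6 P}{5} + 2 K = 2 K - \frac{6 P}{5}$)
$g{\left(k,U \right)} = \frac{10}{7}$ ($g{\left(k,U \right)} = \frac{1}{7} \cdot 10 = \frac{10}{7}$)
$s = \frac{10}{7} \approx 1.4286$
$D{\left(v,m \right)} = - 260 m$
$\frac{D{\left(226,s \right)}}{15148} = \frac{\left(-260\right) \frac{10}{7}}{15148} = \left(- \frac{2600}{7}\right) \frac{1}{15148} = - \frac{650}{26509}$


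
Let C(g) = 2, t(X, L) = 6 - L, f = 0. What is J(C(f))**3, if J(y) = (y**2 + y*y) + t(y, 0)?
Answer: 2744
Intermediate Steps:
J(y) = 6 + 2*y**2 (J(y) = (y**2 + y*y) + (6 - 1*0) = (y**2 + y**2) + (6 + 0) = 2*y**2 + 6 = 6 + 2*y**2)
J(C(f))**3 = (6 + 2*2**2)**3 = (6 + 2*4)**3 = (6 + 8)**3 = 14**3 = 2744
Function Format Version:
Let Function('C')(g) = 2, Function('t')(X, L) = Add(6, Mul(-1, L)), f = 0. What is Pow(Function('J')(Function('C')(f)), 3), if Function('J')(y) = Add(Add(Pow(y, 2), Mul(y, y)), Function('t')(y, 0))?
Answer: 2744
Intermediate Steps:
Function('J')(y) = Add(6, Mul(2, Pow(y, 2))) (Function('J')(y) = Add(Add(Pow(y, 2), Mul(y, y)), Add(6, Mul(-1, 0))) = Add(Add(Pow(y, 2), Pow(y, 2)), Add(6, 0)) = Add(Mul(2, Pow(y, 2)), 6) = Add(6, Mul(2, Pow(y, 2))))
Pow(Function('J')(Function('C')(f)), 3) = Pow(Add(6, Mul(2, Pow(2, 2))), 3) = Pow(Add(6, Mul(2, 4)), 3) = Pow(Add(6, 8), 3) = Pow(14, 3) = 2744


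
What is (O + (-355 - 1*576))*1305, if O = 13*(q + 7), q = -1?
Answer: -1113165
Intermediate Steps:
O = 78 (O = 13*(-1 + 7) = 13*6 = 78)
(O + (-355 - 1*576))*1305 = (78 + (-355 - 1*576))*1305 = (78 + (-355 - 576))*1305 = (78 - 931)*1305 = -853*1305 = -1113165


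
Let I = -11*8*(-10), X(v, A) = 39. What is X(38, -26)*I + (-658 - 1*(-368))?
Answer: 34030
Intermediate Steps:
I = 880 (I = -88*(-10) = 880)
X(38, -26)*I + (-658 - 1*(-368)) = 39*880 + (-658 - 1*(-368)) = 34320 + (-658 + 368) = 34320 - 290 = 34030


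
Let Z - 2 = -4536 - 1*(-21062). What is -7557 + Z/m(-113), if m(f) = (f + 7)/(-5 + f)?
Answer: 574631/53 ≈ 10842.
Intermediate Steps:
m(f) = (7 + f)/(-5 + f)
Z = 16528 (Z = 2 + (-4536 - 1*(-21062)) = 2 + (-4536 + 21062) = 2 + 16526 = 16528)
-7557 + Z/m(-113) = -7557 + 16528/(((7 - 113)/(-5 - 113))) = -7557 + 16528/((-106/(-118))) = -7557 + 16528/((-1/118*(-106))) = -7557 + 16528/(53/59) = -7557 + 16528*(59/53) = -7557 + 975152/53 = 574631/53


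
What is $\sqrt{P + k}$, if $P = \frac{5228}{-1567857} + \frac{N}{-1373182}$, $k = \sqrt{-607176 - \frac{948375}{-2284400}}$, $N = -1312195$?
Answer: $\frac{\sqrt{143961245010813245274291379774026 + 19853748958406665316589126477 i \sqrt{35205952068039}}}{12295514645672514} \approx 19.751 + 19.726 i$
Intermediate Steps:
$k = \frac{3 i \sqrt{35205952068039}}{22844}$ ($k = \sqrt{-607176 - - \frac{37935}{91376}} = \sqrt{-607176 + \frac{37935}{91376}} = \sqrt{- \frac{55481276241}{91376}} = \frac{3 i \sqrt{35205952068039}}{22844} \approx 779.21 i$)
$P = \frac{2050155120619}{2152953010974}$ ($P = \frac{5228}{-1567857} - \frac{1312195}{-1373182} = 5228 \left(- \frac{1}{1567857}\right) - - \frac{1312195}{1373182} = - \frac{5228}{1567857} + \frac{1312195}{1373182} = \frac{2050155120619}{2152953010974} \approx 0.95225$)
$\sqrt{P + k} = \sqrt{\frac{2050155120619}{2152953010974} + \frac{3 i \sqrt{35205952068039}}{22844}}$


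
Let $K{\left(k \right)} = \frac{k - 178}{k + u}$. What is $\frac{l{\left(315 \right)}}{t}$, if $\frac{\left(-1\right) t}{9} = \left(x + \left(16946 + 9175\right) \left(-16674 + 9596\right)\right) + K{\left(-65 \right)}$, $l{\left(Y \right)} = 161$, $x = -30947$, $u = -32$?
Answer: $\frac{15617}{161431128918} \approx 9.6741 \cdot 10^{-8}$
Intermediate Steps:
$K{\left(k \right)} = \frac{-178 + k}{-32 + k}$ ($K{\left(k \right)} = \frac{k - 178}{k - 32} = \frac{-178 + k}{-32 + k}$)
$t = \frac{161431128918}{97}$ ($t = - 9 \left(\left(-30947 + \left(16946 + 9175\right) \left(-16674 + 9596\right)\right) + \frac{-178 - 65}{-32 - 65}\right) = - 9 \left(\left(-30947 + 26121 \left(-7078\right)\right) + \frac{1}{-97} \left(-243\right)\right) = - 9 \left(\left(-30947 - 184884438\right) - - \frac{243}{97}\right) = - 9 \left(-184915385 + \frac{243}{97}\right) = \left(-9\right) \left(- \frac{17936792102}{97}\right) = \frac{161431128918}{97} \approx 1.6642 \cdot 10^{9}$)
$\frac{l{\left(315 \right)}}{t} = \frac{161}{\frac{161431128918}{97}} = 161 \cdot \frac{97}{161431128918} = \frac{15617}{161431128918}$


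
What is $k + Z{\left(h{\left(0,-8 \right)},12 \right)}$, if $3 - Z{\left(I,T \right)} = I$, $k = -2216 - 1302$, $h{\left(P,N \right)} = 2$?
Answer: $-3517$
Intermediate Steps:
$k = -3518$
$Z{\left(I,T \right)} = 3 - I$
$k + Z{\left(h{\left(0,-8 \right)},12 \right)} = -3518 + \left(3 - 2\right) = -3518 + 1 = -3517$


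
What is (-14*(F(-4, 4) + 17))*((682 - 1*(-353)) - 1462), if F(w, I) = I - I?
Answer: 101626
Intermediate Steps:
F(w, I) = 0
(-14*(F(-4, 4) + 17))*((682 - 1*(-353)) - 1462) = (-14*(0 + 17))*((682 - 1*(-353)) - 1462) = (-14*17)*((682 + 353) - 1462) = -238*(1035 - 1462) = -238*(-427) = 101626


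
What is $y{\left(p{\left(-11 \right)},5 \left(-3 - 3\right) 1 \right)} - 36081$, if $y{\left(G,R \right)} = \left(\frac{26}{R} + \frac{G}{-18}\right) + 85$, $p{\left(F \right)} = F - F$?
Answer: $- \frac{539953}{15} \approx -35997.0$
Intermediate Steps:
$p{\left(F \right)} = 0$
$y{\left(G,R \right)} = 85 + \frac{26}{R} - \frac{G}{18}$ ($y{\left(G,R \right)} = \left(\frac{26}{R} + G \left(- \frac{1}{18}\right)\right) + 85 = \left(\frac{26}{R} - \frac{G}{18}\right) + 85 = 85 + \frac{26}{R} - \frac{G}{18}$)
$y{\left(p{\left(-11 \right)},5 \left(-3 - 3\right) 1 \right)} - 36081 = \left(85 + \frac{26}{5 \left(-3 - 3\right) 1} - 0\right) - 36081 = \left(85 + \frac{26}{5 \left(-3 - 3\right) 1} + 0\right) - 36081 = \left(85 + \frac{26}{5 \left(-6\right) 1} + 0\right) - 36081 = \left(85 + \frac{26}{\left(-30\right) 1} + 0\right) - 36081 = \left(85 + \frac{26}{-30} + 0\right) - 36081 = \left(85 + 26 \left(- \frac{1}{30}\right) + 0\right) - 36081 = \left(85 - \frac{13}{15} + 0\right) - 36081 = \frac{1262}{15} - 36081 = - \frac{539953}{15}$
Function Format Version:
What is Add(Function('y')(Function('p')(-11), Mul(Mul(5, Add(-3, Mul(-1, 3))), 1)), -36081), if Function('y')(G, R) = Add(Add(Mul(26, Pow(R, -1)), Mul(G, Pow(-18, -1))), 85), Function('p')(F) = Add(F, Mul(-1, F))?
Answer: Rational(-539953, 15) ≈ -35997.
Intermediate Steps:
Function('p')(F) = 0
Function('y')(G, R) = Add(85, Mul(26, Pow(R, -1)), Mul(Rational(-1, 18), G)) (Function('y')(G, R) = Add(Add(Mul(26, Pow(R, -1)), Mul(G, Rational(-1, 18))), 85) = Add(Add(Mul(26, Pow(R, -1)), Mul(Rational(-1, 18), G)), 85) = Add(85, Mul(26, Pow(R, -1)), Mul(Rational(-1, 18), G)))
Add(Function('y')(Function('p')(-11), Mul(Mul(5, Add(-3, Mul(-1, 3))), 1)), -36081) = Add(Add(85, Mul(26, Pow(Mul(Mul(5, Add(-3, Mul(-1, 3))), 1), -1)), Mul(Rational(-1, 18), 0)), -36081) = Add(Add(85, Mul(26, Pow(Mul(Mul(5, Add(-3, -3)), 1), -1)), 0), -36081) = Add(Add(85, Mul(26, Pow(Mul(Mul(5, -6), 1), -1)), 0), -36081) = Add(Add(85, Mul(26, Pow(Mul(-30, 1), -1)), 0), -36081) = Add(Add(85, Mul(26, Pow(-30, -1)), 0), -36081) = Add(Add(85, Mul(26, Rational(-1, 30)), 0), -36081) = Add(Add(85, Rational(-13, 15), 0), -36081) = Add(Rational(1262, 15), -36081) = Rational(-539953, 15)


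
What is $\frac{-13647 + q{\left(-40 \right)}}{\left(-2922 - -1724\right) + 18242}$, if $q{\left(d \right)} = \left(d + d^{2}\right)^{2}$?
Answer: $\frac{2419953}{17044} \approx 141.98$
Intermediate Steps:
$\frac{-13647 + q{\left(-40 \right)}}{\left(-2922 - -1724\right) + 18242} = \frac{-13647 + \left(-40\right)^{2} \left(1 - 40\right)^{2}}{\left(-2922 - -1724\right) + 18242} = \frac{-13647 + 1600 \left(-39\right)^{2}}{\left(-2922 + 1724\right) + 18242} = \frac{-13647 + 1600 \cdot 1521}{-1198 + 18242} = \frac{-13647 + 2433600}{17044} = 2419953 \cdot \frac{1}{17044} = \frac{2419953}{17044}$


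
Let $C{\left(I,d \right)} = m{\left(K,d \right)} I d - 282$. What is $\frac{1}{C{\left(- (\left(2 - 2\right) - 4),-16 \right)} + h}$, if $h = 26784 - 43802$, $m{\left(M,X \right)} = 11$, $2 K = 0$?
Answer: $- \frac{1}{18004} \approx -5.5543 \cdot 10^{-5}$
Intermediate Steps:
$K = 0$ ($K = \frac{1}{2} \cdot 0 = 0$)
$h = -17018$
$C{\left(I,d \right)} = -282 + 11 I d$ ($C{\left(I,d \right)} = 11 I d - 282 = -282 + 11 I d$)
$\frac{1}{C{\left(- (\left(2 - 2\right) - 4),-16 \right)} + h} = \frac{1}{\left(-282 + 11 \left(- (\left(2 - 2\right) - 4)\right) \left(-16\right)\right) - 17018} = \frac{1}{\left(-282 + 11 \left(- (0 - 4)\right) \left(-16\right)\right) - 17018} = \frac{1}{\left(-282 + 11 \left(\left(-1\right) \left(-4\right)\right) \left(-16\right)\right) - 17018} = \frac{1}{\left(-282 + 11 \cdot 4 \left(-16\right)\right) - 17018} = \frac{1}{\left(-282 - 704\right) - 17018} = \frac{1}{-986 - 17018} = \frac{1}{-18004} = - \frac{1}{18004}$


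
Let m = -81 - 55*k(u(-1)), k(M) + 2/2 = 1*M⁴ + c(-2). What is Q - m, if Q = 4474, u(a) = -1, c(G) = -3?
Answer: 4390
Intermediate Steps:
k(M) = -4 + M⁴ (k(M) = -1 + (1*M⁴ - 3) = -1 + (M⁴ - 3) = -1 + (-3 + M⁴) = -4 + M⁴)
m = 84 (m = -81 - 55*(-4 + (-1)⁴) = -81 - 55*(-4 + 1) = -81 - 55*(-3) = -81 + 165 = 84)
Q - m = 4474 - 1*84 = 4474 - 84 = 4390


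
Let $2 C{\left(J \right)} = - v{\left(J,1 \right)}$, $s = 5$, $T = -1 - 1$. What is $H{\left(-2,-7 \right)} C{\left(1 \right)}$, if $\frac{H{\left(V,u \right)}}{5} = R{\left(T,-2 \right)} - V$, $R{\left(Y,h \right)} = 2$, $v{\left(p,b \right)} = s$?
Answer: $-50$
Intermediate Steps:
$T = -2$ ($T = -1 - 1 = -2$)
$v{\left(p,b \right)} = 5$
$H{\left(V,u \right)} = 10 - 5 V$ ($H{\left(V,u \right)} = 5 \left(2 - V\right) = 10 - 5 V$)
$C{\left(J \right)} = - \frac{5}{2}$ ($C{\left(J \right)} = \frac{\left(-1\right) 5}{2} = \frac{1}{2} \left(-5\right) = - \frac{5}{2}$)
$H{\left(-2,-7 \right)} C{\left(1 \right)} = \left(10 - -10\right) \left(- \frac{5}{2}\right) = \left(10 + 10\right) \left(- \frac{5}{2}\right) = 20 \left(- \frac{5}{2}\right) = -50$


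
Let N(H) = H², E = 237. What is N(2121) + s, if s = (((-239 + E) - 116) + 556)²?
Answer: 4690485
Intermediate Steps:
s = 191844 (s = (((-239 + 237) - 116) + 556)² = ((-2 - 116) + 556)² = (-118 + 556)² = 438² = 191844)
N(2121) + s = 2121² + 191844 = 4498641 + 191844 = 4690485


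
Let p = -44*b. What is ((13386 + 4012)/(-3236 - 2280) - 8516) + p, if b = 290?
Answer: -58687907/2758 ≈ -21279.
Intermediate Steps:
p = -12760 (p = -44*290 = -12760)
((13386 + 4012)/(-3236 - 2280) - 8516) + p = ((13386 + 4012)/(-3236 - 2280) - 8516) - 12760 = (17398/(-5516) - 8516) - 12760 = (17398*(-1/5516) - 8516) - 12760 = (-8699/2758 - 8516) - 12760 = -23495827/2758 - 12760 = -58687907/2758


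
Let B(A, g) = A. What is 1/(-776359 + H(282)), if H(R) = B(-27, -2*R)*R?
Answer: -1/783973 ≈ -1.2756e-6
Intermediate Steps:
H(R) = -27*R
1/(-776359 + H(282)) = 1/(-776359 - 27*282) = 1/(-776359 - 7614) = 1/(-783973) = -1/783973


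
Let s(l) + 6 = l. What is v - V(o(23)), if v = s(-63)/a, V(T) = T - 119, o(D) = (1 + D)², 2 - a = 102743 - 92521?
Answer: -4670471/10220 ≈ -456.99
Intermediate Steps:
a = -10220 (a = 2 - (102743 - 92521) = 2 - 1*10222 = 2 - 10222 = -10220)
s(l) = -6 + l
V(T) = -119 + T
v = 69/10220 (v = (-6 - 63)/(-10220) = -69*(-1/10220) = 69/10220 ≈ 0.0067515)
v - V(o(23)) = 69/10220 - (-119 + (1 + 23)²) = 69/10220 - (-119 + 24²) = 69/10220 - (-119 + 576) = 69/10220 - 1*457 = 69/10220 - 457 = -4670471/10220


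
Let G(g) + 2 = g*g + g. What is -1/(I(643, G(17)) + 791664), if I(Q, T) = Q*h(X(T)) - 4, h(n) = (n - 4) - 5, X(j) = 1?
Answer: -1/786516 ≈ -1.2714e-6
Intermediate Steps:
G(g) = -2 + g + g² (G(g) = -2 + (g*g + g) = -2 + (g² + g) = -2 + (g + g²) = -2 + g + g²)
h(n) = -9 + n (h(n) = (-4 + n) - 5 = -9 + n)
I(Q, T) = -4 - 8*Q (I(Q, T) = Q*(-9 + 1) - 4 = Q*(-8) - 4 = -8*Q - 4 = -4 - 8*Q)
-1/(I(643, G(17)) + 791664) = -1/((-4 - 8*643) + 791664) = -1/((-4 - 5144) + 791664) = -1/(-5148 + 791664) = -1/786516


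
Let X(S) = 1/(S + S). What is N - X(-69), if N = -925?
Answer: -127649/138 ≈ -924.99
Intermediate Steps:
X(S) = 1/(2*S)
N - X(-69) = -925 - 1/(2*(-69)) = -925 - (-1)/(2*69) = -925 - 1*(-1/138) = -925 + 1/138 = -127649/138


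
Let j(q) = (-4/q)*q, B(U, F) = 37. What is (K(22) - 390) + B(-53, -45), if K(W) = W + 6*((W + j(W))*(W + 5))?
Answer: 2585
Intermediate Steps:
j(q) = -4
K(W) = W + 6*(-4 + W)*(5 + W) (K(W) = W + 6*((W - 4)*(W + 5)) = W + 6*((-4 + W)*(5 + W)) = W + 6*(-4 + W)*(5 + W))
(K(22) - 390) + B(-53, -45) = ((-120 + 6*22² + 7*22) - 390) + 37 = ((-120 + 6*484 + 154) - 390) + 37 = ((-120 + 2904 + 154) - 390) + 37 = (2938 - 390) + 37 = 2548 + 37 = 2585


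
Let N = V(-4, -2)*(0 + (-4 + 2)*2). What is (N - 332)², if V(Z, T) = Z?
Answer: 99856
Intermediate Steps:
N = 16 (N = -4*(0 + (-4 + 2)*2) = -4*(0 - 2*2) = -4*(0 - 4) = -4*(-4) = 16)
(N - 332)² = (16 - 332)² = (-316)² = 99856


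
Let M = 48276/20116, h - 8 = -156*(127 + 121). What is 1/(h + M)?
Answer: -5029/194509651 ≈ -2.5855e-5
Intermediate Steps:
h = -38680 (h = 8 - 156*(127 + 121) = 8 - 156*248 = 8 - 38688 = -38680)
M = 12069/5029 (M = 48276*(1/20116) = 12069/5029 ≈ 2.3999)
1/(h + M) = 1/(-38680 + 12069/5029) = 1/(-194509651/5029) = -5029/194509651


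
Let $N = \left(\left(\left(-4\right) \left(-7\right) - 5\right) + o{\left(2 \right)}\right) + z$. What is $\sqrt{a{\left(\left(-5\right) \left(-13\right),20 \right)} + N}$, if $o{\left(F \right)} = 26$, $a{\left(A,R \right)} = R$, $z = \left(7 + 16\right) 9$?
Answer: $2 \sqrt{69} \approx 16.613$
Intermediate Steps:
$z = 207$ ($z = 23 \cdot 9 = 207$)
$N = 256$ ($N = \left(\left(\left(-4\right) \left(-7\right) - 5\right) + 26\right) + 207 = \left(\left(28 - 5\right) + 26\right) + 207 = \left(23 + 26\right) + 207 = 49 + 207 = 256$)
$\sqrt{a{\left(\left(-5\right) \left(-13\right),20 \right)} + N} = \sqrt{20 + 256} = \sqrt{276} = 2 \sqrt{69}$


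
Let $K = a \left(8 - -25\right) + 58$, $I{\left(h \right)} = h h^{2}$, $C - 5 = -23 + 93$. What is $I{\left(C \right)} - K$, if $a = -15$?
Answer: $422312$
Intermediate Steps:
$C = 75$ ($C = 5 + \left(-23 + 93\right) = 5 + 70 = 75$)
$I{\left(h \right)} = h^{3}$
$K = -437$ ($K = - 15 \left(8 - -25\right) + 58 = - 15 \left(8 + 25\right) + 58 = \left(-15\right) 33 + 58 = -495 + 58 = -437$)
$I{\left(C \right)} - K = 75^{3} - -437 = 421875 + 437 = 422312$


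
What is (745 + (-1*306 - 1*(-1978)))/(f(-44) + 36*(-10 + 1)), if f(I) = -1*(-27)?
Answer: -2417/297 ≈ -8.1380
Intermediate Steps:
f(I) = 27
(745 + (-1*306 - 1*(-1978)))/(f(-44) + 36*(-10 + 1)) = (745 + (-1*306 - 1*(-1978)))/(27 + 36*(-10 + 1)) = (745 + (-306 + 1978))/(27 + 36*(-9)) = (745 + 1672)/(27 - 324) = 2417/(-297) = 2417*(-1/297) = -2417/297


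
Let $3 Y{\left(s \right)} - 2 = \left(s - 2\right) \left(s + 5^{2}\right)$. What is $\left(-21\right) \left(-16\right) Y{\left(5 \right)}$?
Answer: $10304$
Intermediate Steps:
$Y{\left(s \right)} = \frac{2}{3} + \frac{\left(-2 + s\right) \left(25 + s\right)}{3}$ ($Y{\left(s \right)} = \frac{2}{3} + \frac{\left(s - 2\right) \left(s + 5^{2}\right)}{3} = \frac{2}{3} + \frac{\left(-2 + s\right) \left(s + 25\right)}{3} = \frac{2}{3} + \frac{\left(-2 + s\right) \left(25 + s\right)}{3}$)
$\left(-21\right) \left(-16\right) Y{\left(5 \right)} = \left(-21\right) \left(-16\right) \left(-16 + \frac{5^{2}}{3} + \frac{23}{3} \cdot 5\right) = 336 \left(-16 + \frac{1}{3} \cdot 25 + \frac{115}{3}\right) = 336 \left(-16 + \frac{25}{3} + \frac{115}{3}\right) = 336 \cdot \frac{92}{3} = 10304$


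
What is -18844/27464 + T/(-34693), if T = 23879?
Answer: -327391937/238202138 ≈ -1.3744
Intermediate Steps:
-18844/27464 + T/(-34693) = -18844/27464 + 23879/(-34693) = -18844*1/27464 + 23879*(-1/34693) = -4711/6866 - 23879/34693 = -327391937/238202138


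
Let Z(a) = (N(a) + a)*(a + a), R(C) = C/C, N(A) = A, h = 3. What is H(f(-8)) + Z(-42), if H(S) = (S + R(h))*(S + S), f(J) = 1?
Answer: 7060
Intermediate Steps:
R(C) = 1
Z(a) = 4*a² (Z(a) = (a + a)*(a + a) = (2*a)*(2*a) = 4*a²)
H(S) = 2*S*(1 + S) (H(S) = (S + 1)*(S + S) = (1 + S)*(2*S) = 2*S*(1 + S))
H(f(-8)) + Z(-42) = 2*1*(1 + 1) + 4*(-42)² = 2*1*2 + 4*1764 = 4 + 7056 = 7060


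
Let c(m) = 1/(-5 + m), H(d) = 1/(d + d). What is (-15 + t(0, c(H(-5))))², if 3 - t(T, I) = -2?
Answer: 100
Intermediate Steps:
H(d) = 1/(2*d)
t(T, I) = 5 (t(T, I) = 3 - 1*(-2) = 3 + 2 = 5)
(-15 + t(0, c(H(-5))))² = (-15 + 5)² = (-10)² = 100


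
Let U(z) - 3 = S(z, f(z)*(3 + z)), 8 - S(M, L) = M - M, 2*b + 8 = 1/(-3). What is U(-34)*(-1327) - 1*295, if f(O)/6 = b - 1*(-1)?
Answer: -14892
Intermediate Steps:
b = -25/6 (b = -4 + (1/2)/(-3) = -4 + (1/2)*(-1/3) = -4 - 1/6 = -25/6 ≈ -4.1667)
f(O) = -19 (f(O) = 6*(-25/6 - 1*(-1)) = 6*(-25/6 + 1) = 6*(-19/6) = -19)
S(M, L) = 8 (S(M, L) = 8 - (M - M) = 8 - 1*0 = 8 + 0 = 8)
U(z) = 11 (U(z) = 3 + 8 = 11)
U(-34)*(-1327) - 1*295 = 11*(-1327) - 1*295 = -14597 - 295 = -14892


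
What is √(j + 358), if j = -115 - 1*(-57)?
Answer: 10*√3 ≈ 17.320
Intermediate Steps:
j = -58 (j = -115 + 57 = -58)
√(j + 358) = √(-58 + 358) = √300 = 10*√3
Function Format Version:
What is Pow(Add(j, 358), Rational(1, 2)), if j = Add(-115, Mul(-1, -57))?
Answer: Mul(10, Pow(3, Rational(1, 2))) ≈ 17.320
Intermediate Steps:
j = -58 (j = Add(-115, 57) = -58)
Pow(Add(j, 358), Rational(1, 2)) = Pow(Add(-58, 358), Rational(1, 2)) = Pow(300, Rational(1, 2)) = Mul(10, Pow(3, Rational(1, 2)))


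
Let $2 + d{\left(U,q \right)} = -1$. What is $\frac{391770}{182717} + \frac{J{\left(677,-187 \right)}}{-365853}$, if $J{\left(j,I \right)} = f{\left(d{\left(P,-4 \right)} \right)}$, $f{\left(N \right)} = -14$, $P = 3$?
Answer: $\frac{143332787848}{66847562601} \approx 2.1442$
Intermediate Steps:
$d{\left(U,q \right)} = -3$ ($d{\left(U,q \right)} = -2 - 1 = -3$)
$J{\left(j,I \right)} = -14$
$\frac{391770}{182717} + \frac{J{\left(677,-187 \right)}}{-365853} = \frac{391770}{182717} - \frac{14}{-365853} = 391770 \cdot \frac{1}{182717} - - \frac{14}{365853} = \frac{391770}{182717} + \frac{14}{365853} = \frac{143332787848}{66847562601}$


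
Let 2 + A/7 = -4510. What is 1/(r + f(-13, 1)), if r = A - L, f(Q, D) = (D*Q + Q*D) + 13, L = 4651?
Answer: -1/36248 ≈ -2.7588e-5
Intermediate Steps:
A = -31584 (A = -14 + 7*(-4510) = -14 - 31570 = -31584)
f(Q, D) = 13 + 2*D*Q (f(Q, D) = (D*Q + D*Q) + 13 = 2*D*Q + 13 = 13 + 2*D*Q)
r = -36235 (r = -31584 - 1*4651 = -31584 - 4651 = -36235)
1/(r + f(-13, 1)) = 1/(-36235 + (13 + 2*1*(-13))) = 1/(-36235 + (13 - 26)) = 1/(-36235 - 13) = 1/(-36248) = -1/36248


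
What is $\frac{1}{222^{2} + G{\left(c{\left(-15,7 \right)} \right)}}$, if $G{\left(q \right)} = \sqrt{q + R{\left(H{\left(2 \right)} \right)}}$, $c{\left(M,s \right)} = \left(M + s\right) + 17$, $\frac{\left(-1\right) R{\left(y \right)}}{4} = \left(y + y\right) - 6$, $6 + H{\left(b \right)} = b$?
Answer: $\frac{49284}{2428912591} - \frac{\sqrt{65}}{2428912591} \approx 2.0287 \cdot 10^{-5}$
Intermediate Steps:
$H{\left(b \right)} = -6 + b$
$R{\left(y \right)} = 24 - 8 y$ ($R{\left(y \right)} = - 4 \left(\left(y + y\right) - 6\right) = - 4 \left(2 y - 6\right) = - 4 \left(-6 + 2 y\right) = 24 - 8 y$)
$c{\left(M,s \right)} = 17 + M + s$
$G{\left(q \right)} = \sqrt{56 + q}$ ($G{\left(q \right)} = \sqrt{q - \left(-24 + 8 \left(-6 + 2\right)\right)} = \sqrt{q + \left(24 - -32\right)} = \sqrt{q + \left(24 + 32\right)} = \sqrt{q + 56} = \sqrt{56 + q}$)
$\frac{1}{222^{2} + G{\left(c{\left(-15,7 \right)} \right)}} = \frac{1}{222^{2} + \sqrt{56 + \left(17 - 15 + 7\right)}} = \frac{1}{49284 + \sqrt{56 + 9}} = \frac{1}{49284 + \sqrt{65}}$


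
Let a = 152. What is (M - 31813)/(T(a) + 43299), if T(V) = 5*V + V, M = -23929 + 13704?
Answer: -42038/44211 ≈ -0.95085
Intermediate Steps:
M = -10225
T(V) = 6*V
(M - 31813)/(T(a) + 43299) = (-10225 - 31813)/(6*152 + 43299) = -42038/(912 + 43299) = -42038/44211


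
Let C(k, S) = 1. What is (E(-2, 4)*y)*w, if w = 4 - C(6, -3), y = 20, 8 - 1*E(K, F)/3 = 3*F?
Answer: -720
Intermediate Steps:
E(K, F) = 24 - 9*F
w = 3 (w = 4 - 1*1 = 4 - 1 = 3)
(E(-2, 4)*y)*w = ((24 - 9*4)*20)*3 = ((24 - 36)*20)*3 = -12*20*3 = -240*3 = -720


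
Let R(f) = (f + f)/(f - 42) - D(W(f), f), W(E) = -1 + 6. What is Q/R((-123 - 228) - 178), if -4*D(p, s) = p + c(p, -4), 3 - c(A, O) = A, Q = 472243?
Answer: 1078603012/5945 ≈ 1.8143e+5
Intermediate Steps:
c(A, O) = 3 - A
W(E) = 5
D(p, s) = -¾ (D(p, s) = -(p + (3 - p))/4 = -¼*3 = -¾)
R(f) = ¾ + 2*f/(-42 + f) (R(f) = (f + f)/(f - 42) - 1*(-¾) = (2*f)/(-42 + f) + ¾ = 2*f/(-42 + f) + ¾ = ¾ + 2*f/(-42 + f))
Q/R((-123 - 228) - 178) = 472243/(((-126 + 11*((-123 - 228) - 178))/(4*(-42 + ((-123 - 228) - 178))))) = 472243/(((-126 + 11*(-351 - 178))/(4*(-42 + (-351 - 178))))) = 472243/(((-126 + 11*(-529))/(4*(-42 - 529)))) = 472243/(((¼)*(-126 - 5819)/(-571))) = 472243/(((¼)*(-1/571)*(-5945))) = 472243/(5945/2284) = 472243*(2284/5945) = 1078603012/5945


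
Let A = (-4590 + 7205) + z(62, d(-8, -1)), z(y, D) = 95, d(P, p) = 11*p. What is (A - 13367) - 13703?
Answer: -24360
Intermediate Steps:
A = 2710 (A = (-4590 + 7205) + 95 = 2615 + 95 = 2710)
(A - 13367) - 13703 = (2710 - 13367) - 13703 = -10657 - 13703 = -24360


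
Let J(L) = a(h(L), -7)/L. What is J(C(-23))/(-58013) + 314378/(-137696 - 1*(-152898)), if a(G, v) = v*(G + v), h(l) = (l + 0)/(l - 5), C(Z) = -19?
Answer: 4158274416235/201076306728 ≈ 20.680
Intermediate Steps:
h(l) = l/(-5 + l)
J(L) = (49 - 7*L/(-5 + L))/L (J(L) = (-7*(L/(-5 + L) - 7))/L = (-7*(-7 + L/(-5 + L)))/L = (49 - 7*L/(-5 + L))/L)
J(C(-23))/(-58013) + 314378/(-137696 - 1*(-152898)) = (7*(-35 + 6*(-19))/(-19*(-5 - 19)))/(-58013) + 314378/(-137696 - 1*(-152898)) = (7*(-1/19)*(-35 - 114)/(-24))*(-1/58013) + 314378/(-137696 + 152898) = (7*(-1/19)*(-1/24)*(-149))*(-1/58013) + 314378/15202 = -1043/456*(-1/58013) + 314378*(1/15202) = 1043/26453928 + 157189/7601 = 4158274416235/201076306728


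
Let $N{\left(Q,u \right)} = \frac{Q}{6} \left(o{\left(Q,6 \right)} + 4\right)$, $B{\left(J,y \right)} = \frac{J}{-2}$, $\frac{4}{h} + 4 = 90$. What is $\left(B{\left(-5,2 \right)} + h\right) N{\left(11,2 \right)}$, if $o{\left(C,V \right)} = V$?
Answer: $\frac{4015}{86} \approx 46.686$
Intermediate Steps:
$h = \frac{2}{43}$ ($h = \frac{4}{-4 + 90} = \frac{4}{86} = 4 \cdot \frac{1}{86} = \frac{2}{43} \approx 0.046512$)
$B{\left(J,y \right)} = - \frac{J}{2}$ ($B{\left(J,y \right)} = J \left(- \frac{1}{2}\right) = - \frac{J}{2}$)
$N{\left(Q,u \right)} = \frac{5 Q}{3}$ ($N{\left(Q,u \right)} = \frac{Q}{6} \left(6 + 4\right) = Q \frac{1}{6} \cdot 10 = \frac{Q}{6} \cdot 10 = \frac{5 Q}{3}$)
$\left(B{\left(-5,2 \right)} + h\right) N{\left(11,2 \right)} = \left(\left(- \frac{1}{2}\right) \left(-5\right) + \frac{2}{43}\right) \frac{5}{3} \cdot 11 = \left(\frac{5}{2} + \frac{2}{43}\right) \frac{55}{3} = \frac{219}{86} \cdot \frac{55}{3} = \frac{4015}{86}$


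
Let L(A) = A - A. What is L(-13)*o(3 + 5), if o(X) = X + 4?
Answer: 0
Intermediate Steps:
o(X) = 4 + X
L(A) = 0
L(-13)*o(3 + 5) = 0*(4 + (3 + 5)) = 0*(4 + 8) = 0*12 = 0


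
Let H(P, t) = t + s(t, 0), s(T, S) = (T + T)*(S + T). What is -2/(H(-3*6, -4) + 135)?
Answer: -2/163 ≈ -0.012270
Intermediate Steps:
s(T, S) = 2*T*(S + T) (s(T, S) = (2*T)*(S + T) = 2*T*(S + T))
H(P, t) = t + 2*t² (H(P, t) = t + 2*t*(0 + t) = t + 2*t*t = t + 2*t²)
-2/(H(-3*6, -4) + 135) = -2/(-4*(1 + 2*(-4)) + 135) = -2/(-4*(1 - 8) + 135) = -2/(-4*(-7) + 135) = -2/(28 + 135) = -2/163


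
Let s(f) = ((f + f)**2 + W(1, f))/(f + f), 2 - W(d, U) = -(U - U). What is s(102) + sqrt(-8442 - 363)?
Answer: 20809/102 + I*sqrt(8805) ≈ 204.01 + 93.835*I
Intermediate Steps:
W(d, U) = 2 (W(d, U) = 2 - (-1)*(U - U) = 2 - (-1)*0 = 2 - 1*0 = 2 + 0 = 2)
s(f) = (2 + 4*f**2)/(2*f) (s(f) = ((f + f)**2 + 2)/(f + f) = ((2*f)**2 + 2)/((2*f)) = (4*f**2 + 2)*(1/(2*f)) = (2 + 4*f**2)*(1/(2*f)) = (2 + 4*f**2)/(2*f))
s(102) + sqrt(-8442 - 363) = (1/102 + 2*102) + sqrt(-8442 - 363) = (1/102 + 204) + sqrt(-8805) = 20809/102 + I*sqrt(8805)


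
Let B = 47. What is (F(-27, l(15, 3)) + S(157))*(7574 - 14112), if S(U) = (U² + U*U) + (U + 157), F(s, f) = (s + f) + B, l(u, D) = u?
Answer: -324592086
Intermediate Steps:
F(s, f) = 47 + f + s (F(s, f) = (s + f) + 47 = (f + s) + 47 = 47 + f + s)
S(U) = 157 + U + 2*U² (S(U) = (U² + U²) + (157 + U) = 2*U² + (157 + U) = 157 + U + 2*U²)
(F(-27, l(15, 3)) + S(157))*(7574 - 14112) = ((47 + 15 - 27) + (157 + 157 + 2*157²))*(7574 - 14112) = (35 + (157 + 157 + 2*24649))*(-6538) = (35 + (157 + 157 + 49298))*(-6538) = (35 + 49612)*(-6538) = 49647*(-6538) = -324592086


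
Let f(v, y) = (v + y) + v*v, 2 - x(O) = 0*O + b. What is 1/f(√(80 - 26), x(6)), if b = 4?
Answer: 26/1325 - 3*√6/2650 ≈ 0.016850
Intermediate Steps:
x(O) = -2 (x(O) = 2 - (0*O + 4) = 2 - (0 + 4) = 2 - 1*4 = 2 - 4 = -2)
f(v, y) = v + y + v² (f(v, y) = (v + y) + v² = v + y + v²)
1/f(√(80 - 26), x(6)) = 1/(√(80 - 26) - 2 + (√(80 - 26))²) = 1/(√54 - 2 + (√54)²) = 1/(3*√6 - 2 + (3*√6)²) = 1/(3*√6 - 2 + 54) = 1/(52 + 3*√6)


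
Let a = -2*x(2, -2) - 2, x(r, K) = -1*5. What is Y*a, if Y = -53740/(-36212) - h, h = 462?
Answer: -33352408/9053 ≈ -3684.1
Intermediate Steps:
x(r, K) = -5
a = 8 (a = -2*(-5) - 2 = 10 - 2 = 8)
Y = -4169051/9053 (Y = -53740/(-36212) - 1*462 = -53740*(-1/36212) - 462 = 13435/9053 - 462 = -4169051/9053 ≈ -460.52)
Y*a = -4169051/9053*8 = -33352408/9053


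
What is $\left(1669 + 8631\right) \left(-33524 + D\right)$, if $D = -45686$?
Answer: $-815863000$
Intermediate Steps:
$\left(1669 + 8631\right) \left(-33524 + D\right) = \left(1669 + 8631\right) \left(-33524 - 45686\right) = 10300 \left(-79210\right) = -815863000$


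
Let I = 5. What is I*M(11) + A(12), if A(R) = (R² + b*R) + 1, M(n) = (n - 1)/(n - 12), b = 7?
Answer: 179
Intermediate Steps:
M(n) = (-1 + n)/(-12 + n)
A(R) = 1 + R² + 7*R (A(R) = (R² + 7*R) + 1 = 1 + R² + 7*R)
I*M(11) + A(12) = 5*((-1 + 11)/(-12 + 11)) + (1 + 12² + 7*12) = 5*(10/(-1)) + (1 + 144 + 84) = 5*(-1*10) + 229 = 5*(-10) + 229 = -50 + 229 = 179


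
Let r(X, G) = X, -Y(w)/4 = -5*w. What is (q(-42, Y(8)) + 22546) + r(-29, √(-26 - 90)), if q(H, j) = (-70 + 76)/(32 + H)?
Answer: 112582/5 ≈ 22516.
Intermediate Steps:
Y(w) = 20*w (Y(w) = -(-20)*w = 20*w)
q(H, j) = 6/(32 + H)
(q(-42, Y(8)) + 22546) + r(-29, √(-26 - 90)) = (6/(32 - 42) + 22546) - 29 = (6/(-10) + 22546) - 29 = (6*(-⅒) + 22546) - 29 = (-⅗ + 22546) - 29 = 112727/5 - 29 = 112582/5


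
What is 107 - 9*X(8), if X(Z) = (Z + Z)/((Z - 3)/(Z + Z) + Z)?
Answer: 11927/133 ≈ 89.677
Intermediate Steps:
X(Z) = 2*Z/(Z + (-3 + Z)/(2*Z)) (X(Z) = (2*Z)/((-3 + Z)/((2*Z)) + Z) = (2*Z)/((-3 + Z)*(1/(2*Z)) + Z) = (2*Z)/((-3 + Z)/(2*Z) + Z) = (2*Z)/(Z + (-3 + Z)/(2*Z)) = 2*Z/(Z + (-3 + Z)/(2*Z)))
107 - 9*X(8) = 107 - 36*8²/(-3 + 8 + 2*8²) = 107 - 36*64/(-3 + 8 + 2*64) = 107 - 36*64/(-3 + 8 + 128) = 107 - 36*64/133 = 107 - 9*256/133 = 107 - 2304/133 = 11927/133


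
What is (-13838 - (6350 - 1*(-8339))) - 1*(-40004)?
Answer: 11477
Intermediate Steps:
(-13838 - (6350 - 1*(-8339))) - 1*(-40004) = (-13838 - (6350 + 8339)) + 40004 = (-13838 - 1*14689) + 40004 = (-13838 - 14689) + 40004 = -28527 + 40004 = 11477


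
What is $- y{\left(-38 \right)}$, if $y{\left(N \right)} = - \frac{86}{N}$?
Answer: $- \frac{43}{19} \approx -2.2632$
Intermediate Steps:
$- y{\left(-38 \right)} = - \frac{-86}{-38} = - \frac{\left(-86\right) \left(-1\right)}{38} = \left(-1\right) \frac{43}{19} = - \frac{43}{19}$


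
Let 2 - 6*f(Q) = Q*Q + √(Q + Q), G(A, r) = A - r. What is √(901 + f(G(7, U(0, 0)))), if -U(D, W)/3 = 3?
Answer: √(7728 - 6*√2)/3 ≈ 29.287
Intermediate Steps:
U(D, W) = -9 (U(D, W) = -3*3 = -9)
f(Q) = ⅓ - Q²/6 - √2*√Q/6 (f(Q) = ⅓ - (Q*Q + √(Q + Q))/6 = ⅓ - (Q² + √(2*Q))/6 = ⅓ - (Q² + √2*√Q)/6 = ⅓ + (-Q²/6 - √2*√Q/6) = ⅓ - Q²/6 - √2*√Q/6)
√(901 + f(G(7, U(0, 0)))) = √(901 + (⅓ - (7 - 1*(-9))²/6 - √2*√(7 - 1*(-9))/6)) = √(901 + (⅓ - (7 + 9)²/6 - √2*√(7 + 9)/6)) = √(901 + (⅓ - ⅙*16² - √2*√16/6)) = √(901 + (⅓ - ⅙*256 - ⅙*√2*4)) = √(901 + (⅓ - 128/3 - 2*√2/3)) = √(901 + (-127/3 - 2*√2/3)) = √(2576/3 - 2*√2/3)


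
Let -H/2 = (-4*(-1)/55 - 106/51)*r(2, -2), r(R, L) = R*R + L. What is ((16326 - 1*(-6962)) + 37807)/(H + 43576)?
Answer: 171371475/122253184 ≈ 1.4018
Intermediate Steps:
r(R, L) = L + R² (r(R, L) = R² + L = L + R²)
H = 22504/2805 (H = -2*(-4*(-1)/55 - 106/51)*(-2 + 2²) = -2*(4*(1/55) - 106*1/51)*(-2 + 4) = -2*(4/55 - 106/51)*2 = -(-11252)*2/2805 = -2*(-11252/2805) = 22504/2805 ≈ 8.0228)
((16326 - 1*(-6962)) + 37807)/(H + 43576) = ((16326 - 1*(-6962)) + 37807)/(22504/2805 + 43576) = ((16326 + 6962) + 37807)/(122253184/2805) = (23288 + 37807)*(2805/122253184) = 61095*(2805/122253184) = 171371475/122253184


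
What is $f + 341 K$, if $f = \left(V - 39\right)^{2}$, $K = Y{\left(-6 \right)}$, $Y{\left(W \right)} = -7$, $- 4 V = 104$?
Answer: $1838$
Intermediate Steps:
$V = -26$ ($V = \left(- \frac{1}{4}\right) 104 = -26$)
$K = -7$
$f = 4225$ ($f = \left(-26 - 39\right)^{2} = \left(-65\right)^{2} = 4225$)
$f + 341 K = 4225 + 341 \left(-7\right) = 4225 - 2387 = 1838$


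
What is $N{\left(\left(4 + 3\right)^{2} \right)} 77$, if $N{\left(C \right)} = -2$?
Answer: $-154$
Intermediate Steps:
$N{\left(\left(4 + 3\right)^{2} \right)} 77 = \left(-2\right) 77 = -154$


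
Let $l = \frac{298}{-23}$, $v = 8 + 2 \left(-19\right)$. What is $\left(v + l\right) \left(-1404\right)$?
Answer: $\frac{1387152}{23} \approx 60311.0$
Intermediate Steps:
$v = -30$ ($v = 8 - 38 = -30$)
$l = - \frac{298}{23}$ ($l = 298 \left(- \frac{1}{23}\right) = - \frac{298}{23} \approx -12.957$)
$\left(v + l\right) \left(-1404\right) = \left(-30 - \frac{298}{23}\right) \left(-1404\right) = \left(- \frac{988}{23}\right) \left(-1404\right) = \frac{1387152}{23}$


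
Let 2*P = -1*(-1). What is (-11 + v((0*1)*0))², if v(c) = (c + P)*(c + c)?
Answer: 121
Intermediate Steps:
P = ½ (P = (-1*(-1))/2 = (½)*1 = ½ ≈ 0.50000)
v(c) = 2*c*(½ + c) (v(c) = (c + ½)*(c + c) = (½ + c)*(2*c) = 2*c*(½ + c))
(-11 + v((0*1)*0))² = (-11 + ((0*1)*0)*(1 + 2*((0*1)*0)))² = (-11 + (0*0)*(1 + 2*(0*0)))² = (-11 + 0*(1 + 2*0))² = (-11 + 0*(1 + 0))² = (-11 + 0*1)² = (-11 + 0)² = (-11)² = 121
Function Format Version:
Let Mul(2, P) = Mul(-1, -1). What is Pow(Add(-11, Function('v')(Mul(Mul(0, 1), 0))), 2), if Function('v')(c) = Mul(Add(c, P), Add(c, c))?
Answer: 121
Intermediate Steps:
P = Rational(1, 2) (P = Mul(Rational(1, 2), Mul(-1, -1)) = Mul(Rational(1, 2), 1) = Rational(1, 2) ≈ 0.50000)
Function('v')(c) = Mul(2, c, Add(Rational(1, 2), c)) (Function('v')(c) = Mul(Add(c, Rational(1, 2)), Add(c, c)) = Mul(Add(Rational(1, 2), c), Mul(2, c)) = Mul(2, c, Add(Rational(1, 2), c)))
Pow(Add(-11, Function('v')(Mul(Mul(0, 1), 0))), 2) = Pow(Add(-11, Mul(Mul(Mul(0, 1), 0), Add(1, Mul(2, Mul(Mul(0, 1), 0))))), 2) = Pow(Add(-11, Mul(Mul(0, 0), Add(1, Mul(2, Mul(0, 0))))), 2) = Pow(Add(-11, Mul(0, Add(1, Mul(2, 0)))), 2) = Pow(Add(-11, Mul(0, Add(1, 0))), 2) = Pow(Add(-11, Mul(0, 1)), 2) = Pow(Add(-11, 0), 2) = Pow(-11, 2) = 121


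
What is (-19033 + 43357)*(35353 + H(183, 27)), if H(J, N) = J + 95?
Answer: 866688444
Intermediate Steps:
H(J, N) = 95 + J
(-19033 + 43357)*(35353 + H(183, 27)) = (-19033 + 43357)*(35353 + (95 + 183)) = 24324*(35353 + 278) = 24324*35631 = 866688444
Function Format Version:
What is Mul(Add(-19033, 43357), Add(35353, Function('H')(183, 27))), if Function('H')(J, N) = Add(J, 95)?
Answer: 866688444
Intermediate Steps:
Function('H')(J, N) = Add(95, J)
Mul(Add(-19033, 43357), Add(35353, Function('H')(183, 27))) = Mul(Add(-19033, 43357), Add(35353, Add(95, 183))) = Mul(24324, Add(35353, 278)) = Mul(24324, 35631) = 866688444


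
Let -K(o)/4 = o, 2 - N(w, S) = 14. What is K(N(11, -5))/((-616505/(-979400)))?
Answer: 9402240/123301 ≈ 76.254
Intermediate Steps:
N(w, S) = -12 (N(w, S) = 2 - 1*14 = 2 - 14 = -12)
K(o) = -4*o
K(N(11, -5))/((-616505/(-979400))) = (-4*(-12))/((-616505/(-979400))) = 48/((-616505*(-1/979400))) = 48/(123301/195880) = 48*(195880/123301) = 9402240/123301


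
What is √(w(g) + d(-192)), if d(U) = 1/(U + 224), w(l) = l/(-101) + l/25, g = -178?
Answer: 3*I*√9659438/4040 ≈ 2.3079*I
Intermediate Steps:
w(l) = 76*l/2525 (w(l) = l*(-1/101) + l*(1/25) = -l/101 + l/25 = 76*l/2525)
d(U) = 1/(224 + U)
√(w(g) + d(-192)) = √((76/2525)*(-178) + 1/(224 - 192)) = √(-13528/2525 + 1/32) = √(-430371/80800) = 3*I*√9659438/4040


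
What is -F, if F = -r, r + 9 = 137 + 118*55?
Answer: 6618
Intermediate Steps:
r = 6618 (r = -9 + (137 + 118*55) = -9 + (137 + 6490) = -9 + 6627 = 6618)
F = -6618 (F = -1*6618 = -6618)
-F = -1*(-6618) = 6618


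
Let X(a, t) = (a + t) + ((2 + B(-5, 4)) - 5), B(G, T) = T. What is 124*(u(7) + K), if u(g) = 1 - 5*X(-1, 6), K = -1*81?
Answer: -13640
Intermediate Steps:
K = -81
X(a, t) = 1 + a + t (X(a, t) = (a + t) + ((2 + 4) - 5) = (a + t) + (6 - 5) = (a + t) + 1 = 1 + a + t)
u(g) = -29 (u(g) = 1 - 5*(1 - 1 + 6) = 1 - 5*6 = 1 - 30 = -29)
124*(u(7) + K) = 124*(-29 - 81) = 124*(-110) = -13640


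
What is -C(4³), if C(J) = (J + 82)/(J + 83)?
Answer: -146/147 ≈ -0.99320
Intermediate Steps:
C(J) = (82 + J)/(83 + J)
-C(4³) = -(82 + 4³)/(83 + 4³) = -(82 + 64)/(83 + 64) = -146/147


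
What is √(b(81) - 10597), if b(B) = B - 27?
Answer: I*√10543 ≈ 102.68*I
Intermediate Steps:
b(B) = -27 + B
√(b(81) - 10597) = √((-27 + 81) - 10597) = √(54 - 10597) = √(-10543) = I*√10543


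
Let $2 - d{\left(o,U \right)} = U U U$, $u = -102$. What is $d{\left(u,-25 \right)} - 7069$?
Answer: $8558$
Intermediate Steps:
$d{\left(o,U \right)} = 2 - U^{3}$ ($d{\left(o,U \right)} = 2 - U U U = 2 - U^{2} U = 2 - U^{3}$)
$d{\left(u,-25 \right)} - 7069 = \left(2 - \left(-25\right)^{3}\right) - 7069 = \left(2 - -15625\right) - 7069 = \left(2 + 15625\right) - 7069 = 15627 - 7069 = 8558$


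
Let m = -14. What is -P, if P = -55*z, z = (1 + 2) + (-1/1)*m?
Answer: 935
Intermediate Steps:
z = 17 (z = (1 + 2) - 1/1*(-14) = 3 - 1*1*(-14) = 3 - 1*(-14) = 3 + 14 = 17)
P = -935 (P = -55*17 = -935)
-P = -1*(-935) = 935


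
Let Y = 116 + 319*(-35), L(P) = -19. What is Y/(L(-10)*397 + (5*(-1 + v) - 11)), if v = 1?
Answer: 3683/2518 ≈ 1.4627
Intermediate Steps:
Y = -11049 (Y = 116 - 11165 = -11049)
Y/(L(-10)*397 + (5*(-1 + v) - 11)) = -11049/(-19*397 + (5*(-1 + 1) - 11)) = -11049/(-7543 + (5*0 - 11)) = -11049/(-7543 + (0 - 11)) = -11049/(-7543 - 11) = -11049/(-7554) = -11049*(-1/7554) = 3683/2518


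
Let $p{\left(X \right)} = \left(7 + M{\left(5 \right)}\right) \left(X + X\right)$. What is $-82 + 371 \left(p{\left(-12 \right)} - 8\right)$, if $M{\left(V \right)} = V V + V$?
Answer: $-332498$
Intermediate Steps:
$M{\left(V \right)} = V + V^{2}$ ($M{\left(V \right)} = V^{2} + V = V + V^{2}$)
$p{\left(X \right)} = 74 X$ ($p{\left(X \right)} = \left(7 + 5 \left(1 + 5\right)\right) \left(X + X\right) = \left(7 + 5 \cdot 6\right) 2 X = \left(7 + 30\right) 2 X = 37 \cdot 2 X = 74 X$)
$-82 + 371 \left(p{\left(-12 \right)} - 8\right) = -82 + 371 \left(74 \left(-12\right) - 8\right) = -82 + 371 \left(-888 - 8\right) = -82 + 371 \left(-896\right) = -82 - 332416 = -332498$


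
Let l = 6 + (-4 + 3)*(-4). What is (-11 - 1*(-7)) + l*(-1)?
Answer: -14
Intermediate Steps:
l = 10 (l = 6 - 1*(-4) = 6 + 4 = 10)
(-11 - 1*(-7)) + l*(-1) = (-11 - 1*(-7)) + 10*(-1) = (-11 + 7) - 10 = -4 - 10 = -14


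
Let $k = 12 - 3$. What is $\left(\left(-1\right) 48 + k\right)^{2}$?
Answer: $1521$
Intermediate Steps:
$k = 9$ ($k = 12 - 3 = 9$)
$\left(\left(-1\right) 48 + k\right)^{2} = \left(\left(-1\right) 48 + 9\right)^{2} = \left(-48 + 9\right)^{2} = \left(-39\right)^{2} = 1521$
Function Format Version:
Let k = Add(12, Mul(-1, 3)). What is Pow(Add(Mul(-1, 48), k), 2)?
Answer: 1521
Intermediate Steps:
k = 9 (k = Add(12, -3) = 9)
Pow(Add(Mul(-1, 48), k), 2) = Pow(Add(Mul(-1, 48), 9), 2) = Pow(Add(-48, 9), 2) = Pow(-39, 2) = 1521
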